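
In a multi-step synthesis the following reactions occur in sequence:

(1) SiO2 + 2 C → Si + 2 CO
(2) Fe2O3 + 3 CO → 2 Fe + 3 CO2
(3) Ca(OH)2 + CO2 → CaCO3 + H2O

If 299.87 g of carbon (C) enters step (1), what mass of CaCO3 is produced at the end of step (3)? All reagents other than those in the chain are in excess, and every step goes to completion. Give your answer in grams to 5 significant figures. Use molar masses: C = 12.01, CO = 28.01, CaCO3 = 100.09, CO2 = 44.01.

2499.1 g

n(C) = 299.87 / 12.01 = 24.9684 mol.
Reaction (1): C→CO ratio 2:2 ⇒ n(CO) = 24.9684 mol.
Reaction (2): CO→CO2 ratio 3:3 ⇒ n(CO2) = 24.9684 mol.
Reaction (3): CO2→CaCO3 ratio 1:1 ⇒ n(CaCO3) = 24.9684 mol.
Mass of CaCO3 = 24.9684 × 100.09 = 2499.08 g.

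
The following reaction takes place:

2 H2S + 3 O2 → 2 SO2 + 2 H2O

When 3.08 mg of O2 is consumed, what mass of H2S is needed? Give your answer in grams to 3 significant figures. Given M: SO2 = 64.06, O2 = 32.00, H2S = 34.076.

0.00219 g

Convert: 3.08 mg = 0.003080 g.
n(O2) = 0.003080 g / 32.00 g/mol = 9.625 × 10^-5 mol.
From the equation the O2:H2S mole ratio is 3:2, so n(H2S) = 9.625 × 10^-5 × 2/3 = 6.417 × 10^-5 mol.
Mass of H2S = 6.417 × 10^-5 mol × 34.076 g/mol = 0.002187 g.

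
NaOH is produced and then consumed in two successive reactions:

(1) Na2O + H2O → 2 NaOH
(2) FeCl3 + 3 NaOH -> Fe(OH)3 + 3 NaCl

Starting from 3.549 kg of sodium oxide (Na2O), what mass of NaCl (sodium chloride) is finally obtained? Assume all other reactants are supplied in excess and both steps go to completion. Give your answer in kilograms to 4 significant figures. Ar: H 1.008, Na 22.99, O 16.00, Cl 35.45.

6.693 kg

M(Na2O) = 2(22.99) + 16.00 = 61.98 g/mol.
M(NaCl) = 22.99 + 35.45 = 58.44 g/mol.
3.549 kg = 3549.0 g.
n(Na2O) = 3549.0 / 61.98 = 57.260 mol.
Step 1 gives a 1:2 ratio of Na2O to NaOH, so n(NaOH) = 114.52 mol.
In step 2 the NaOH:NaCl ratio is 3:3, so n(NaCl) = 114.52 mol.
Mass of NaCl = 114.52 × 58.44 = 6692.6 g = 6.693 kg.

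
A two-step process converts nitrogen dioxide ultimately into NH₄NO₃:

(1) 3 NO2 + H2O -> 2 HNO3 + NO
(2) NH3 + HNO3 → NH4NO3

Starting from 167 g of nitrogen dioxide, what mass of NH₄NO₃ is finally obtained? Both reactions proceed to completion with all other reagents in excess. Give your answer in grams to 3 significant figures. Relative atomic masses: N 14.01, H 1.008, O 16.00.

M(NO2) = 14.01 + 2(16.00) = 46.01 g/mol.
M(NH4NO3) = 2(14.01) + 4(1.008) + 3(16.00) = 80.052 g/mol.
n(NO2) = 167.0 / 46.01 = 3.630 mol.
Step 1 gives a 3:2 ratio of NO2 to HNO3, so n(HNO3) = 2.420 mol.
In step 2 the HNO3:NH4NO3 ratio is 1:1, so n(NH4NO3) = 2.420 mol.
Mass of NH4NO3 = 2.420 × 80.052 = 193.7 g.

194 g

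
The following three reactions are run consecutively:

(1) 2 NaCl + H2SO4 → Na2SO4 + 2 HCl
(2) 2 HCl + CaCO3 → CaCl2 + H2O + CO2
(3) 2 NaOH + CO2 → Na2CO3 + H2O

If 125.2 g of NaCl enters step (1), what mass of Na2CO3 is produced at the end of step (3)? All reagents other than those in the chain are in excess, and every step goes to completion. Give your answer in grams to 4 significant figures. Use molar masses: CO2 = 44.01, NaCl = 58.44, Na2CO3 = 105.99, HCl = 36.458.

n(NaCl) = 125.2 / 58.44 = 2.1424 mol.
Reaction (1): NaCl→HCl ratio 2:2 ⇒ n(HCl) = 2.1424 mol.
Reaction (2): HCl→CO2 ratio 2:1 ⇒ n(CO2) = 1.0712 mol.
Reaction (3): CO2→Na2CO3 ratio 1:1 ⇒ n(Na2CO3) = 1.0712 mol.
Mass of Na2CO3 = 1.0712 × 105.99 = 113.53 g.

113.5 g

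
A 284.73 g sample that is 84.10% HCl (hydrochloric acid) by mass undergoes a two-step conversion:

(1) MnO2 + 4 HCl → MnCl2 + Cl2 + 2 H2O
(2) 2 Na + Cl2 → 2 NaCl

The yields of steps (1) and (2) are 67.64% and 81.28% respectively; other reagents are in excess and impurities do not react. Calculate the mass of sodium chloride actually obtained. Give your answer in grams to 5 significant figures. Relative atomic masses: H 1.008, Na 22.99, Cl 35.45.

105.51 g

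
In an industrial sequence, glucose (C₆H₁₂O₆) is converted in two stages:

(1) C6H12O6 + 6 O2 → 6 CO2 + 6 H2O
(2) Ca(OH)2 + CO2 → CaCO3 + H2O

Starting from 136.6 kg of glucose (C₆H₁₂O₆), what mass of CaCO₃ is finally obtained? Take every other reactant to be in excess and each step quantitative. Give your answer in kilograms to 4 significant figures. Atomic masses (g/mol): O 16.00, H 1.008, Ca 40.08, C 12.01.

M(C6H12O6) = 6(12.01) + 12(1.008) + 6(16.00) = 180.156 g/mol.
M(CaCO3) = 40.08 + 12.01 + 3(16.00) = 100.09 g/mol.
136.6 kg = 136600 g.
n(C6H12O6) = 136600 / 180.156 = 758.23 mol.
Step 1 gives a 1:6 ratio of C6H12O6 to CO2, so n(CO2) = 4549.4 mol.
In step 2 the CO2:CaCO3 ratio is 1:1, so n(CaCO3) = 4549.4 mol.
Mass of CaCO3 = 4549.4 × 100.09 = 455350 g = 455.3 kg.

455.3 kg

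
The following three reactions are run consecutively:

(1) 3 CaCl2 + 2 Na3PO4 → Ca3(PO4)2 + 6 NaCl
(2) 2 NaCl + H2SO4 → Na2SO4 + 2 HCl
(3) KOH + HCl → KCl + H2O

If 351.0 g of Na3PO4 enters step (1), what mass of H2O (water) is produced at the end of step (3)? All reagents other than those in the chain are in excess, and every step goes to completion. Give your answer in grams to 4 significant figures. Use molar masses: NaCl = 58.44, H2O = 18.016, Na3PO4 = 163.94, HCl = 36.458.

115.7 g

n(Na3PO4) = 351.0 / 163.94 = 2.1410 mol.
Reaction (1): Na3PO4→NaCl ratio 2:6 ⇒ n(NaCl) = 6.4231 mol.
Reaction (2): NaCl→HCl ratio 2:2 ⇒ n(HCl) = 6.4231 mol.
Reaction (3): HCl→H2O ratio 1:1 ⇒ n(H2O) = 6.4231 mol.
Mass of H2O = 6.4231 × 18.016 = 115.72 g.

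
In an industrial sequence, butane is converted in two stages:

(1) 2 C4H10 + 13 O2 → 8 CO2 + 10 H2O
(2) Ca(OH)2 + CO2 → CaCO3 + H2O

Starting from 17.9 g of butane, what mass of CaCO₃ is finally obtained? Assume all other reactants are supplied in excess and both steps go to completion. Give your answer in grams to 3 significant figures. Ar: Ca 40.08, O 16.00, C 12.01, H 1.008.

M(C4H10) = 4(12.01) + 10(1.008) = 58.12 g/mol.
M(CaCO3) = 40.08 + 12.01 + 3(16.00) = 100.09 g/mol.
n(C4H10) = 17.90 / 58.12 = 0.3080 mol.
Step 1 gives a 2:8 ratio of C4H10 to CO2, so n(CO2) = 1.232 mol.
In step 2 the CO2:CaCO3 ratio is 1:1, so n(CaCO3) = 1.232 mol.
Mass of CaCO3 = 1.232 × 100.09 = 123.3 g.

123 g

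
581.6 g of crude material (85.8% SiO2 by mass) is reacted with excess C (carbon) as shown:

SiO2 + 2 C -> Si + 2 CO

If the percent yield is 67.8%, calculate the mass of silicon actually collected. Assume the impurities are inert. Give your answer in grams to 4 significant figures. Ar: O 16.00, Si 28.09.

Pure SiO2 available = 581.6 g × 0.858 = 499.01 g.
M(SiO2) = 28.09 + 2(16.00) = 60.09 g/mol.
M(Si) = 28.09 g/mol.
n(SiO2) = 499.01 g / 60.09 g/mol = 8.3044 mol.
From the equation the SiO2:Si mole ratio is 1:1, so n(Si) = 8.3044 × 1/1 = 8.3044 mol.
Mass of Si = 8.3044 mol × 28.09 g/mol = 233.27 g.
Actual mass collected = 233.27 g × 0.678 = 158.16 g.

158.2 g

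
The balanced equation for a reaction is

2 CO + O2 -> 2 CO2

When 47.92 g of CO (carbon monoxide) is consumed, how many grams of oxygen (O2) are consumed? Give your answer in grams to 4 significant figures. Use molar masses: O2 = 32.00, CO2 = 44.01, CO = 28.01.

27.37 g

n(CO) = 47.920 g / 28.01 g/mol = 1.7108 mol.
From the equation the CO:O2 mole ratio is 2:1, so n(O2) = 1.7108 × 1/2 = 0.85541 mol.
Mass of O2 = 0.85541 mol × 32.00 g/mol = 27.373 g.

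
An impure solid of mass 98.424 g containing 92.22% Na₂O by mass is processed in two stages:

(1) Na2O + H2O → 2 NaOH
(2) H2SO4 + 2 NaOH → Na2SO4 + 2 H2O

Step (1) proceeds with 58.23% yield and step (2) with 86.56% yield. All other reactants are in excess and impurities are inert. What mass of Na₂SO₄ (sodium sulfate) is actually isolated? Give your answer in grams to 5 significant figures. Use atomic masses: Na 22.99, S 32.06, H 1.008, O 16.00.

Pure Na2O = 98.424 × 0.9222 = 90.7666 g.
M(Na2O) = 2(22.99) + 16.00 = 61.98 g/mol.
M(Na2SO4) = 2(22.99) + 32.06 + 4(16.00) = 142.04 g/mol.
n(Na2O) = 90.7666 / 61.98 = 1.46445 mol.
Step 1 (Na2O:NaOH = 1:2): theoretical n(NaOH) = 2.92890 mol; at 58.23% yield, n(NaOH) = 1.70550 mol.
Step 2 (NaOH:Na2SO4 = 2:1): theoretical n(Na2SO4) = 0.852749 mol, so theoretical mass = 0.852749 × 142.04 = 121.125 g.
At 86.56% yield, actual mass of Na2SO4 = 121.125 × 0.8656 = 104.845 g.

104.85 g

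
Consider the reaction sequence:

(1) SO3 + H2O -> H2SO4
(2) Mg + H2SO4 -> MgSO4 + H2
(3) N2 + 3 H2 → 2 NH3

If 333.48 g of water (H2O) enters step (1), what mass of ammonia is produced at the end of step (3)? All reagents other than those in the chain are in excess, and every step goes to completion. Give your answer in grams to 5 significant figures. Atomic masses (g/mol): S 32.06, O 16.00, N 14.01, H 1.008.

M(H2O) = 2(1.008) + 16.00 = 18.016 g/mol.
M(NH3) = 14.01 + 3(1.008) = 17.034 g/mol.
n(H2O) = 333.48 / 18.016 = 18.5102 mol.
Reaction (1): H2O→H2SO4 ratio 1:1 ⇒ n(H2SO4) = 18.5102 mol.
Reaction (2): H2SO4→H2 ratio 1:1 ⇒ n(H2) = 18.5102 mol.
Reaction (3): H2→NH3 ratio 3:2 ⇒ n(NH3) = 12.3401 mol.
Mass of NH3 = 12.3401 × 17.034 = 210.202 g.

210.20 g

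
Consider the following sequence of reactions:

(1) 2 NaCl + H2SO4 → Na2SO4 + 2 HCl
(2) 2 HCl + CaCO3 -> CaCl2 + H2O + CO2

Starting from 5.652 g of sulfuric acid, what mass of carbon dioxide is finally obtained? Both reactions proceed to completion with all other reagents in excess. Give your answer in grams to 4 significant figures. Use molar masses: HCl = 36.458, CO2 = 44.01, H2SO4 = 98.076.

2.536 g

n(H2SO4) = 5.6520 / 98.076 = 0.057629 mol.
Step 1 gives a 1:2 ratio of H2SO4 to HCl, so n(HCl) = 0.11526 mol.
In step 2 the HCl:CO2 ratio is 2:1, so n(CO2) = 0.057629 mol.
Mass of CO2 = 0.057629 × 44.01 = 2.5362 g.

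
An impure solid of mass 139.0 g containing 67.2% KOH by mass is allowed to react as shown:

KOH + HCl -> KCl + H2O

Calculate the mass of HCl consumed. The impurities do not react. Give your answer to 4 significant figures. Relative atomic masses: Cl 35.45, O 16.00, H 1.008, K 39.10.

60.69 g

Mass of pure KOH = 139.0 g × 0.672 = 93.408 g.
M(KOH) = 39.10 + 16.00 + 1.008 = 56.108 g/mol.
M(HCl) = 1.008 + 35.45 = 36.458 g/mol.
n(KOH) = 93.408 g / 56.108 g/mol = 1.6648 mol.
From the equation the KOH:HCl mole ratio is 1:1, so n(HCl) = 1.6648 × 1/1 = 1.6648 mol.
Mass of HCl = 1.6648 mol × 36.458 g/mol = 60.695 g.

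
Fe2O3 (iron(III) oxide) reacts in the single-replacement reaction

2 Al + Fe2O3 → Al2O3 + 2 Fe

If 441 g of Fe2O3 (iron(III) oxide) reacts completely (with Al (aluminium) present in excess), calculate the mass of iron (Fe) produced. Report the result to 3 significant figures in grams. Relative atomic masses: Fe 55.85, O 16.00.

308 g

M(Fe2O3) = 2(55.85) + 3(16.00) = 159.70 g/mol.
M(Fe) = 55.85 g/mol.
n(Fe2O3) = 441.0 g / 159.70 g/mol = 2.761 mol.
From the equation the Fe2O3:Fe mole ratio is 1:2, so n(Fe) = 2.761 × 2/1 = 5.523 mol.
Mass of Fe = 5.523 mol × 55.85 g/mol = 308.5 g.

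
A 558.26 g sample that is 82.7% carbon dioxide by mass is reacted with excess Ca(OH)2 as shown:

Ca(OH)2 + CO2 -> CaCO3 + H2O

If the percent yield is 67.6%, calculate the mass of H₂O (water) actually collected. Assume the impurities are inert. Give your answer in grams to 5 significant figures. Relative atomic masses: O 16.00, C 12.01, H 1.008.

Pure CO2 available = 558.26 g × 0.827 = 461.681 g.
M(CO2) = 12.01 + 2(16.00) = 44.01 g/mol.
M(H2O) = 2(1.008) + 16.00 = 18.016 g/mol.
n(CO2) = 461.681 g / 44.01 g/mol = 10.4904 mol.
From the equation the CO2:H2O mole ratio is 1:1, so n(H2O) = 10.4904 × 1/1 = 10.4904 mol.
Mass of H2O = 10.4904 mol × 18.016 g/mol = 188.994 g.
Actual mass collected = 188.994 g × 0.676 = 127.760 g.

127.76 g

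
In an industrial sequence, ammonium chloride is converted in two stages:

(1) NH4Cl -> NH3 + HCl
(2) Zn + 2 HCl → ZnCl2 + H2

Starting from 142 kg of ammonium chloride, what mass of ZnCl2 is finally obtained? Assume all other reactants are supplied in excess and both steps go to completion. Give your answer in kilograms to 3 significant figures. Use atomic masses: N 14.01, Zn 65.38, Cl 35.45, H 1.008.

181 kg

M(NH4Cl) = 14.01 + 4(1.008) + 35.45 = 53.492 g/mol.
M(ZnCl2) = 65.38 + 2(35.45) = 136.28 g/mol.
142 kg = 142000 g.
n(NH4Cl) = 142000 / 53.492 = 2655 mol.
Step 1 gives a 1:1 ratio of NH4Cl to HCl, so n(HCl) = 2655 mol.
In step 2 the HCl:ZnCl2 ratio is 2:1, so n(ZnCl2) = 1327 mol.
Mass of ZnCl2 = 1327 × 136.28 = 180900 g = 181 kg.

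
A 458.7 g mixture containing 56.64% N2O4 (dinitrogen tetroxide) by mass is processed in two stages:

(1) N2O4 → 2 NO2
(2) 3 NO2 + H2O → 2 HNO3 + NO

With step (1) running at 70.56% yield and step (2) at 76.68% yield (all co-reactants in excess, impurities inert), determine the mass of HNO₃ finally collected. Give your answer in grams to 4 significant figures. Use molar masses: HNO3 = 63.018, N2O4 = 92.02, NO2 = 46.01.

128.4 g

Pure N2O4 = 458.7 × 0.5664 = 259.81 g.
n(N2O4) = 259.81 / 92.02 = 2.8234 mol.
Step 1 (N2O4:NO2 = 1:2): theoretical n(NO2) = 5.6468 mol; at 70.56% yield, n(NO2) = 3.9844 mol.
Step 2 (NO2:HNO3 = 3:2): theoretical n(HNO3) = 2.6562 mol, so theoretical mass = 2.6562 × 63.018 = 167.39 g.
At 76.68% yield, actual mass of HNO3 = 167.39 × 0.7668 = 128.36 g.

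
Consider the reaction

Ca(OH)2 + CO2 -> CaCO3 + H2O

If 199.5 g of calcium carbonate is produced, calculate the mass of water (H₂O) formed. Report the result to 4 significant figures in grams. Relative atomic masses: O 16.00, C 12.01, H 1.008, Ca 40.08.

M(CaCO3) = 40.08 + 12.01 + 3(16.00) = 100.09 g/mol.
M(H2O) = 2(1.008) + 16.00 = 18.016 g/mol.
n(CaCO3) = 199.50 g / 100.09 g/mol = 1.9932 mol.
From the equation the CaCO3:H2O mole ratio is 1:1, so n(H2O) = 1.9932 × 1/1 = 1.9932 mol.
Mass of H2O = 1.9932 mol × 18.016 g/mol = 35.910 g.

35.91 g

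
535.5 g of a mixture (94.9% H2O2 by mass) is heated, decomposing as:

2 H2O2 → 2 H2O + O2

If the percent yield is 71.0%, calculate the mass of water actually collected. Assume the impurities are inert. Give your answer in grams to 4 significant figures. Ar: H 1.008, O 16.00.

Pure H2O2 available = 535.5 g × 0.949 = 508.19 g.
M(H2O2) = 2(1.008) + 2(16.00) = 34.016 g/mol.
M(H2O) = 2(1.008) + 16.00 = 18.016 g/mol.
n(H2O2) = 508.19 g / 34.016 g/mol = 14.940 mol.
From the equation the H2O2:H2O mole ratio is 2:2, so n(H2O) = 14.940 × 2/2 = 14.940 mol.
Mass of H2O = 14.940 mol × 18.016 g/mol = 269.15 g.
Actual mass collected = 269.15 g × 0.710 = 191.10 g.

191.1 g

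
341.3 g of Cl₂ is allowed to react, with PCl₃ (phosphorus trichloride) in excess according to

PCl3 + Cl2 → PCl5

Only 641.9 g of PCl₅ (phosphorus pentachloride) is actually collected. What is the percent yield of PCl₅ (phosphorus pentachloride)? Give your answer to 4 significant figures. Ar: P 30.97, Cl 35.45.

M(Cl2) = 2(35.45) = 70.90 g/mol.
M(PCl5) = 30.97 + 5(35.45) = 208.22 g/mol.
n(Cl2) = 341.30 g / 70.90 g/mol = 4.8138 mol.
From the equation the Cl2:PCl5 mole ratio is 1:1, so n(PCl5) = 4.8138 × 1/1 = 4.8138 mol.
Mass of PCl5 = 4.8138 mol × 208.22 g/mol = 1002.3 g.
This is the theoretical yield. Percent yield = 641.9 g / 1002.3 g × 100% = 64.041%.

64.04 %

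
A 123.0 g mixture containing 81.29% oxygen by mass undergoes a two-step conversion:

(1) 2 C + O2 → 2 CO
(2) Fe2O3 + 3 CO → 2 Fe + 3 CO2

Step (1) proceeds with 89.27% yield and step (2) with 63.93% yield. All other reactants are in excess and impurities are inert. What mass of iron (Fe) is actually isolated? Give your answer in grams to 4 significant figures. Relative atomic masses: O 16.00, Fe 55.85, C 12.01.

132.8 g

Pure O2 = 123.0 × 0.8129 = 99.987 g.
M(O2) = 2(16.00) = 32.00 g/mol.
M(Fe) = 55.85 g/mol.
n(O2) = 99.987 / 32.00 = 3.1246 mol.
Step 1 (O2:CO = 1:2): theoretical n(CO) = 6.2492 mol; at 89.27% yield, n(CO) = 5.5786 mol.
Step 2 (CO:Fe = 3:2): theoretical n(Fe) = 3.7191 mol, so theoretical mass = 3.7191 × 55.85 = 207.71 g.
At 63.93% yield, actual mass of Fe = 207.71 × 0.6393 = 132.79 g.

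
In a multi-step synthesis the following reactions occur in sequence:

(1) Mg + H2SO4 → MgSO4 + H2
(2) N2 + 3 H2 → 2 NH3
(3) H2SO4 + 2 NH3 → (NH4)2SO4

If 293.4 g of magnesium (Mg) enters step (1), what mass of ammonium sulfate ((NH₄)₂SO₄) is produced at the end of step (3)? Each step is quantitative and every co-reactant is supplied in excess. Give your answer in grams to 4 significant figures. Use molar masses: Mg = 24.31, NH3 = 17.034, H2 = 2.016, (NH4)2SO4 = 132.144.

n(Mg) = 293.4 / 24.31 = 12.069 mol.
Reaction (1): Mg→H2 ratio 1:1 ⇒ n(H2) = 12.069 mol.
Reaction (2): H2→NH3 ratio 3:2 ⇒ n(NH3) = 8.0461 mol.
Reaction (3): NH3→(NH4)2SO4 ratio 2:1 ⇒ n((NH4)2SO4) = 4.0230 mol.
Mass of (NH4)2SO4 = 4.0230 × 132.144 = 531.62 g.

531.6 g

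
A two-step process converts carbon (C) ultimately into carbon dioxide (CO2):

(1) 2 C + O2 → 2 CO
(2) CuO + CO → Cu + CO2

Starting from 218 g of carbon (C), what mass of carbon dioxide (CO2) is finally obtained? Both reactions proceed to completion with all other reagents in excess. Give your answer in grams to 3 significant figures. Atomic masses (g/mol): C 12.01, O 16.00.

799 g

M(C) = 12.01 g/mol.
M(CO2) = 12.01 + 2(16.00) = 44.01 g/mol.
n(C) = 218.0 / 12.01 = 18.15 mol.
Step 1 gives a 2:2 ratio of C to CO, so n(CO) = 18.15 mol.
In step 2 the CO:CO2 ratio is 1:1, so n(CO2) = 18.15 mol.
Mass of CO2 = 18.15 × 44.01 = 798.8 g.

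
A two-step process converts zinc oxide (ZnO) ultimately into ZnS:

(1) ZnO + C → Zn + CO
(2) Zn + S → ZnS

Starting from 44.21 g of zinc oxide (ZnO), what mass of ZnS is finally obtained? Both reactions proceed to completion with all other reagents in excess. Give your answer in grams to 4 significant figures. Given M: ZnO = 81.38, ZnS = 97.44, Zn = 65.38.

n(ZnO) = 44.210 / 81.38 = 0.54325 mol.
Step 1 gives a 1:1 ratio of ZnO to Zn, so n(Zn) = 0.54325 mol.
In step 2 the Zn:ZnS ratio is 1:1, so n(ZnS) = 0.54325 mol.
Mass of ZnS = 0.54325 × 97.44 = 52.935 g.

52.93 g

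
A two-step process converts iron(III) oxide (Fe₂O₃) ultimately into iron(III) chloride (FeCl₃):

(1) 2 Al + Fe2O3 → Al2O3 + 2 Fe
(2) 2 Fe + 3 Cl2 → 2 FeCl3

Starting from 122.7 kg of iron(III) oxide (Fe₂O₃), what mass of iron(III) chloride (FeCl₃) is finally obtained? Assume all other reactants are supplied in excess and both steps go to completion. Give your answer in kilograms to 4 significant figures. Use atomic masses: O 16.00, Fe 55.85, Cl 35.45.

249.2 kg

M(Fe2O3) = 2(55.85) + 3(16.00) = 159.70 g/mol.
M(FeCl3) = 55.85 + 3(35.45) = 162.20 g/mol.
122.7 kg = 122700 g.
n(Fe2O3) = 122700 / 159.70 = 768.32 mol.
Step 1 gives a 1:2 ratio of Fe2O3 to Fe, so n(Fe) = 1536.6 mol.
In step 2 the Fe:FeCl3 ratio is 2:2, so n(FeCl3) = 1536.6 mol.
Mass of FeCl3 = 1536.6 × 162.20 = 249240 g = 249.2 kg.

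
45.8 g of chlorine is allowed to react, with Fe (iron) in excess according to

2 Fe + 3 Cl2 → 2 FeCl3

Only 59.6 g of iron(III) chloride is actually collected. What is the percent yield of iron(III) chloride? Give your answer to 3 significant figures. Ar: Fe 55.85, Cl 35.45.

85.3 %

M(Cl2) = 2(35.45) = 70.90 g/mol.
M(FeCl3) = 55.85 + 3(35.45) = 162.20 g/mol.
n(Cl2) = 45.80 g / 70.90 g/mol = 0.6460 mol.
From the equation the Cl2:FeCl3 mole ratio is 3:2, so n(FeCl3) = 0.6460 × 2/3 = 0.4307 mol.
Mass of FeCl3 = 0.4307 mol × 162.20 g/mol = 69.85 g.
This is the theoretical yield. Percent yield = 59.6 g / 69.85 g × 100% = 85.32%.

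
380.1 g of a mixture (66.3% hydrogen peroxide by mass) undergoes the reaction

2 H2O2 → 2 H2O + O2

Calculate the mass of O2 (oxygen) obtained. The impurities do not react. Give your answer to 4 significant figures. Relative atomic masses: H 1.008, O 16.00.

Mass of pure H2O2 = 380.1 g × 0.663 = 252.01 g.
M(H2O2) = 2(1.008) + 2(16.00) = 34.016 g/mol.
M(O2) = 2(16.00) = 32.00 g/mol.
n(H2O2) = 252.01 g / 34.016 g/mol = 7.4085 mol.
From the equation the H2O2:O2 mole ratio is 2:1, so n(O2) = 7.4085 × 1/2 = 3.7042 mol.
Mass of O2 = 3.7042 mol × 32.00 g/mol = 118.54 g.

118.5 g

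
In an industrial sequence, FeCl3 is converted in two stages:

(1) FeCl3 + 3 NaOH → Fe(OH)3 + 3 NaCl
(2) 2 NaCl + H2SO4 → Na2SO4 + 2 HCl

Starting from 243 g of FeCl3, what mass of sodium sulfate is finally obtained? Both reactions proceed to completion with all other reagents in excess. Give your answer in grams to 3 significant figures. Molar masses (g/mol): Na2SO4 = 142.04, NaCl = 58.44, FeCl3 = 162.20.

n(FeCl3) = 243.0 / 162.20 = 1.498 mol.
Step 1 gives a 1:3 ratio of FeCl3 to NaCl, so n(NaCl) = 4.494 mol.
In step 2 the NaCl:Na2SO4 ratio is 2:1, so n(Na2SO4) = 2.247 mol.
Mass of Na2SO4 = 2.247 × 142.04 = 319.2 g.

319 g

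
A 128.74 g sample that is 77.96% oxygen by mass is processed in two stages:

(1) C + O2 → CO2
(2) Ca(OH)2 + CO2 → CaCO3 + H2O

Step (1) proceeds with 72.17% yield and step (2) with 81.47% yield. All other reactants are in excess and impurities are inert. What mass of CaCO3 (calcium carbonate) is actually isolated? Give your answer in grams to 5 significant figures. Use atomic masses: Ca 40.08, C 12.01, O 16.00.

Pure O2 = 128.74 × 0.7796 = 100.366 g.
M(O2) = 2(16.00) = 32.00 g/mol.
M(CaCO3) = 40.08 + 12.01 + 3(16.00) = 100.09 g/mol.
n(O2) = 100.366 / 32.00 = 3.13643 mol.
Step 1 (O2:CO2 = 1:1): theoretical n(CO2) = 3.13643 mol; at 72.17% yield, n(CO2) = 2.26356 mol.
Step 2 (CO2:CaCO3 = 1:1): theoretical n(CaCO3) = 2.26356 mol, so theoretical mass = 2.26356 × 100.09 = 226.560 g.
At 81.47% yield, actual mass of CaCO3 = 226.560 × 0.8147 = 184.578 g.

184.58 g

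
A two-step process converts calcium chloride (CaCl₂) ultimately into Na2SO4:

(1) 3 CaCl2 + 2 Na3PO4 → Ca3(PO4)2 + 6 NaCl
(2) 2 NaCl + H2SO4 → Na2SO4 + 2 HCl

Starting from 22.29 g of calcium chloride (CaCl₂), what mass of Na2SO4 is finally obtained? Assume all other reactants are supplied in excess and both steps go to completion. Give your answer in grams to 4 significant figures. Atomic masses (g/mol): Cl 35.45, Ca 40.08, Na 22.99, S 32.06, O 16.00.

28.53 g

M(CaCl2) = 40.08 + 2(35.45) = 110.98 g/mol.
M(Na2SO4) = 2(22.99) + 32.06 + 4(16.00) = 142.04 g/mol.
n(CaCl2) = 22.290 / 110.98 = 0.20085 mol.
Step 1 gives a 3:6 ratio of CaCl2 to NaCl, so n(NaCl) = 0.40169 mol.
In step 2 the NaCl:Na2SO4 ratio is 2:1, so n(Na2SO4) = 0.20085 mol.
Mass of Na2SO4 = 0.20085 × 142.04 = 28.528 g.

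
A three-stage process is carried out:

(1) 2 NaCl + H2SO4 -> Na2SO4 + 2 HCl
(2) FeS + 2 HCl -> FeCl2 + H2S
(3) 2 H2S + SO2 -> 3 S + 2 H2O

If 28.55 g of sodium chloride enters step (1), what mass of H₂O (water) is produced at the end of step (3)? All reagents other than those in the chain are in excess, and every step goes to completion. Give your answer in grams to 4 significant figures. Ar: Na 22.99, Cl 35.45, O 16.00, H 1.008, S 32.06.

M(NaCl) = 22.99 + 35.45 = 58.44 g/mol.
M(H2O) = 2(1.008) + 16.00 = 18.016 g/mol.
n(NaCl) = 28.55 / 58.44 = 0.48854 mol.
Reaction (1): NaCl→HCl ratio 2:2 ⇒ n(HCl) = 0.48854 mol.
Reaction (2): HCl→H2S ratio 2:1 ⇒ n(H2S) = 0.24427 mol.
Reaction (3): H2S→H2O ratio 2:2 ⇒ n(H2O) = 0.24427 mol.
Mass of H2O = 0.24427 × 18.016 = 4.4007 g.

4.401 g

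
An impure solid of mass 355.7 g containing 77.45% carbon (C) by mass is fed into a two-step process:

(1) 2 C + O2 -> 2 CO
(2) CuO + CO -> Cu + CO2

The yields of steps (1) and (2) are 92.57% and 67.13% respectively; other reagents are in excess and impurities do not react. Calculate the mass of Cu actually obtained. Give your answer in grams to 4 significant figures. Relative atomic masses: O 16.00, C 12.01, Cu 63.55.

Pure C = 355.7 × 0.7745 = 275.49 g.
M(C) = 12.01 g/mol.
M(Cu) = 63.55 g/mol.
n(C) = 275.49 / 12.01 = 22.938 mol.
Step 1 (C:CO = 2:2): theoretical n(CO) = 22.938 mol; at 92.57% yield, n(CO) = 21.234 mol.
Step 2 (CO:Cu = 1:1): theoretical n(Cu) = 21.234 mol, so theoretical mass = 21.234 × 63.55 = 1349.4 g.
At 67.13% yield, actual mass of Cu = 1349.4 × 0.6713 = 905.87 g.

905.9 g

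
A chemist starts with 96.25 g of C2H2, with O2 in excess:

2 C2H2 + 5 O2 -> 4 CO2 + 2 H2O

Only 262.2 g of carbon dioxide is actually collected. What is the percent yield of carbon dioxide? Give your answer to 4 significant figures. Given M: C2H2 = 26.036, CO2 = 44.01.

80.58 %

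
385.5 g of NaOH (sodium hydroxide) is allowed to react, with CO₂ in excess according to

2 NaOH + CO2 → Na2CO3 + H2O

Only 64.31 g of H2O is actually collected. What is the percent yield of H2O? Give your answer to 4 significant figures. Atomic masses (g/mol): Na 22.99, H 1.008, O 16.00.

74.07 %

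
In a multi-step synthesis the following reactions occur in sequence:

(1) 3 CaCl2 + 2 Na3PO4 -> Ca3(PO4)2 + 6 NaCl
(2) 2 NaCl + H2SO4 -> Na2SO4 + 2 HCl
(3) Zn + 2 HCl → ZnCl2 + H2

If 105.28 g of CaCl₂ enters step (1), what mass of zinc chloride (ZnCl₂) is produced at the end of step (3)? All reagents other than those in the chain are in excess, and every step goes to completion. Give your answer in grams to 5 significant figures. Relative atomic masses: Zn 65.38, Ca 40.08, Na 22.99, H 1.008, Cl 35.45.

129.28 g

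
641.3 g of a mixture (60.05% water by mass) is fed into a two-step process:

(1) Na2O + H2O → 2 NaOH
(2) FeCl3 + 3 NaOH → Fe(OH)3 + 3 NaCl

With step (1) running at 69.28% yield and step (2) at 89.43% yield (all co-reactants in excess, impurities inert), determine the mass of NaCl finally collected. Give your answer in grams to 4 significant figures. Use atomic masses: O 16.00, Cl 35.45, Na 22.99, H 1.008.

Pure H2O = 641.3 × 0.6005 = 385.10 g.
M(H2O) = 2(1.008) + 16.00 = 18.016 g/mol.
M(NaCl) = 22.99 + 35.45 = 58.44 g/mol.
n(H2O) = 385.10 / 18.016 = 21.375 mol.
Step 1 (H2O:NaOH = 1:2): theoretical n(NaOH) = 42.751 mol; at 69.28% yield, n(NaOH) = 29.618 mol.
Step 2 (NaOH:NaCl = 3:3): theoretical n(NaCl) = 29.618 mol, so theoretical mass = 29.618 × 58.44 = 1730.9 g.
At 89.43% yield, actual mass of NaCl = 1730.9 × 0.8943 = 1547.9 g.

1548 g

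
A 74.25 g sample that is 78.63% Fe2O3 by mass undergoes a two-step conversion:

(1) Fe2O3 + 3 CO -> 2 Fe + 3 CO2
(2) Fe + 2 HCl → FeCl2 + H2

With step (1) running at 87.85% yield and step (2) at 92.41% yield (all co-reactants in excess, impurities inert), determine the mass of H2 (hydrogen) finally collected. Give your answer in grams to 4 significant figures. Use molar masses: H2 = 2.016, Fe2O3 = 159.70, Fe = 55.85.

Pure Fe2O3 = 74.25 × 0.7863 = 58.383 g.
n(Fe2O3) = 58.383 / 159.70 = 0.36558 mol.
Step 1 (Fe2O3:Fe = 1:2): theoretical n(Fe) = 0.73116 mol; at 87.85% yield, n(Fe) = 0.64232 mol.
Step 2 (Fe:H2 = 1:1): theoretical n(H2) = 0.64232 mol, so theoretical mass = 0.64232 × 2.016 = 1.2949 g.
At 92.41% yield, actual mass of H2 = 1.2949 × 0.9241 = 1.1966 g.

1.197 g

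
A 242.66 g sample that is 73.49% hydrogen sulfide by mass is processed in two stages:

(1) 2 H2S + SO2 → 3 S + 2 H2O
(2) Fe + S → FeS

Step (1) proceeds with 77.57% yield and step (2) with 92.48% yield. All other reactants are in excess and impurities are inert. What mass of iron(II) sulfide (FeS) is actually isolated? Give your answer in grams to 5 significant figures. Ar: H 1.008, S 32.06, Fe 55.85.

495.05 g

Pure H2S = 242.66 × 0.7349 = 178.331 g.
M(H2S) = 2(1.008) + 32.06 = 34.076 g/mol.
M(FeS) = 55.85 + 32.06 = 87.91 g/mol.
n(H2S) = 178.331 / 34.076 = 5.23333 mol.
Step 1 (H2S:S = 2:3): theoretical n(S) = 7.84999 mol; at 77.57% yield, n(S) = 6.08924 mol.
Step 2 (S:FeS = 1:1): theoretical n(FeS) = 6.08924 mol, so theoretical mass = 6.08924 × 87.91 = 535.305 g.
At 92.48% yield, actual mass of FeS = 535.305 × 0.9248 = 495.050 g.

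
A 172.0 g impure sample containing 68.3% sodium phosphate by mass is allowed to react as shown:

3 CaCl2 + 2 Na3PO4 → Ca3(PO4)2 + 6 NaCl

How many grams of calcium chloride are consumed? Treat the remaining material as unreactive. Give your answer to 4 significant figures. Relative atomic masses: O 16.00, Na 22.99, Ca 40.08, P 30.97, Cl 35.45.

119.3 g

Mass of pure Na3PO4 = 172.0 g × 0.683 = 117.48 g.
M(Na3PO4) = 3(22.99) + 30.97 + 4(16.00) = 163.94 g/mol.
M(CaCl2) = 40.08 + 2(35.45) = 110.98 g/mol.
n(Na3PO4) = 117.48 g / 163.94 g/mol = 0.71658 mol.
From the equation the Na3PO4:CaCl2 mole ratio is 2:3, so n(CaCl2) = 0.71658 × 3/2 = 1.0749 mol.
Mass of CaCl2 = 1.0749 mol × 110.98 g/mol = 119.29 g.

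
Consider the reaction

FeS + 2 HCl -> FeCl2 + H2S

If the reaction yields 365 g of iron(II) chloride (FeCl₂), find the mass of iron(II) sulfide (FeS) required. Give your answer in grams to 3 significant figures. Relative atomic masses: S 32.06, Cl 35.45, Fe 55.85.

253 g

M(FeCl2) = 55.85 + 2(35.45) = 126.75 g/mol.
M(FeS) = 55.85 + 32.06 = 87.91 g/mol.
n(FeCl2) = 365.0 g / 126.75 g/mol = 2.880 mol.
From the equation the FeCl2:FeS mole ratio is 1:1, so n(FeS) = 2.880 × 1/1 = 2.880 mol.
Mass of FeS = 2.880 mol × 87.91 g/mol = 253.2 g.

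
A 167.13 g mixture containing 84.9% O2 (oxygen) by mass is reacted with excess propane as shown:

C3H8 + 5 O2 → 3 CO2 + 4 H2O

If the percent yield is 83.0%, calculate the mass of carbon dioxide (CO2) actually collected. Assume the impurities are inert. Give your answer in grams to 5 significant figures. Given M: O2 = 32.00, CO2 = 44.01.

Pure O2 available = 167.13 g × 0.849 = 141.893 g.
n(O2) = 141.893 g / 32.00 g/mol = 4.43417 mol.
From the equation the O2:CO2 mole ratio is 5:3, so n(CO2) = 4.43417 × 3/5 = 2.66050 mol.
Mass of CO2 = 2.66050 mol × 44.01 g/mol = 117.089 g.
Actual mass collected = 117.089 g × 0.830 = 97.1836 g.

97.184 g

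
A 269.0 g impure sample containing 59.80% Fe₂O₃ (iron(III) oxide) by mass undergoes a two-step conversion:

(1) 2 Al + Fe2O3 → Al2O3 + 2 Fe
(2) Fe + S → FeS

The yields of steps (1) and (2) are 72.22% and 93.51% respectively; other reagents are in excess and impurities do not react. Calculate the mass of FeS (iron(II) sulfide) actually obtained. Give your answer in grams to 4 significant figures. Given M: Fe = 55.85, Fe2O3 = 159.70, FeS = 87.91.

119.6 g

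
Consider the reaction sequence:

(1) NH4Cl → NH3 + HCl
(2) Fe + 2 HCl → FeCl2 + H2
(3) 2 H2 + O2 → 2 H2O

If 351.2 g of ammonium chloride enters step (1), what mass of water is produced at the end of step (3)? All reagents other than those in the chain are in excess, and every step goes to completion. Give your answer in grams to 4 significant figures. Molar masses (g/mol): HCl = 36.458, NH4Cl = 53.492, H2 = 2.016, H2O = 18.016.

59.14 g

n(NH4Cl) = 351.2 / 53.492 = 6.5655 mol.
Reaction (1): NH4Cl→HCl ratio 1:1 ⇒ n(HCl) = 6.5655 mol.
Reaction (2): HCl→H2 ratio 2:1 ⇒ n(H2) = 3.2827 mol.
Reaction (3): H2→H2O ratio 2:2 ⇒ n(H2O) = 3.2827 mol.
Mass of H2O = 3.2827 × 18.016 = 59.142 g.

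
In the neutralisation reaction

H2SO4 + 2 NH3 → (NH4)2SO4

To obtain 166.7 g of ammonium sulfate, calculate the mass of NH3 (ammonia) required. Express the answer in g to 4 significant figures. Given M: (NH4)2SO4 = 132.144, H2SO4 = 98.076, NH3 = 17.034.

42.98 g

n((NH4)2SO4) = 166.70 g / 132.144 g/mol = 1.2615 mol.
From the equation the (NH4)2SO4:NH3 mole ratio is 1:2, so n(NH3) = 1.2615 × 2/1 = 2.5230 mol.
Mass of NH3 = 2.5230 mol × 17.034 g/mol = 42.977 g.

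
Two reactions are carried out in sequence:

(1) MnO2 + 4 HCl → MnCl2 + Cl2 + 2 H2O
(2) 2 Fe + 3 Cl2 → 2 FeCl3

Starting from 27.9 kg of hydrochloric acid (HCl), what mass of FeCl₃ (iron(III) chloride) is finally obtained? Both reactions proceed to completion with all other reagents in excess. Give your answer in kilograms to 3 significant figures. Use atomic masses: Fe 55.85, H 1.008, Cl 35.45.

M(HCl) = 1.008 + 35.45 = 36.458 g/mol.
M(FeCl3) = 55.85 + 3(35.45) = 162.20 g/mol.
27.9 kg = 27900 g.
n(HCl) = 27900 / 36.458 = 765.3 mol.
Step 1 gives a 4:1 ratio of HCl to Cl2, so n(Cl2) = 191.3 mol.
In step 2 the Cl2:FeCl3 ratio is 3:2, so n(FeCl3) = 127.5 mol.
Mass of FeCl3 = 127.5 × 162.20 = 20690 g = 20.7 kg.

20.7 kg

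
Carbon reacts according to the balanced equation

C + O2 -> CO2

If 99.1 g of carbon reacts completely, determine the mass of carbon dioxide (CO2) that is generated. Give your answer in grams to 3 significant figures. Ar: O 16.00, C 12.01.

M(C) = 12.01 g/mol.
M(CO2) = 12.01 + 2(16.00) = 44.01 g/mol.
n(C) = 99.10 g / 12.01 g/mol = 8.251 mol.
From the equation the C:CO2 mole ratio is 1:1, so n(CO2) = 8.251 × 1/1 = 8.251 mol.
Mass of CO2 = 8.251 mol × 44.01 g/mol = 363.1 g.

363 g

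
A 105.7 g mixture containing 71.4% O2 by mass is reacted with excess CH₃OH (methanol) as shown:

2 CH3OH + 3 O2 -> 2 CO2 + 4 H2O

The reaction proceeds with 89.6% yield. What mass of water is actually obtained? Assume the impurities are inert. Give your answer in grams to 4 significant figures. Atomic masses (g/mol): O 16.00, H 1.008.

Pure O2 available = 105.7 g × 0.714 = 75.470 g.
M(O2) = 2(16.00) = 32.00 g/mol.
M(H2O) = 2(1.008) + 16.00 = 18.016 g/mol.
n(O2) = 75.470 g / 32.00 g/mol = 2.3584 mol.
From the equation the O2:H2O mole ratio is 3:4, so n(H2O) = 2.3584 × 4/3 = 3.1446 mol.
Mass of H2O = 3.1446 mol × 18.016 g/mol = 56.653 g.
Actual mass collected = 56.653 g × 0.896 = 50.761 g.

50.76 g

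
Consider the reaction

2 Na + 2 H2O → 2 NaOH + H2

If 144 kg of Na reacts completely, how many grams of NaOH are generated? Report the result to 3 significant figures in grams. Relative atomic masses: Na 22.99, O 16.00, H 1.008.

251000 g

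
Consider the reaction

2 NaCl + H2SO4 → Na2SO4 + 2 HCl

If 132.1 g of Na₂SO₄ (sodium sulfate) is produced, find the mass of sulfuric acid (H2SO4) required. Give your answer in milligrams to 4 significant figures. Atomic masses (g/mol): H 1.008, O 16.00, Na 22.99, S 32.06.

91210 mg

M(Na2SO4) = 2(22.99) + 32.06 + 4(16.00) = 142.04 g/mol.
M(H2SO4) = 2(1.008) + 32.06 + 4(16.00) = 98.076 g/mol.
n(Na2SO4) = 132.10 g / 142.04 g/mol = 0.93002 mol.
From the equation the Na2SO4:H2SO4 mole ratio is 1:1, so n(H2SO4) = 0.93002 × 1/1 = 0.93002 mol.
Mass of H2SO4 = 0.93002 mol × 98.076 g/mol = 91.213 g.
Converting to mg: 91.213 g = 91210 mg.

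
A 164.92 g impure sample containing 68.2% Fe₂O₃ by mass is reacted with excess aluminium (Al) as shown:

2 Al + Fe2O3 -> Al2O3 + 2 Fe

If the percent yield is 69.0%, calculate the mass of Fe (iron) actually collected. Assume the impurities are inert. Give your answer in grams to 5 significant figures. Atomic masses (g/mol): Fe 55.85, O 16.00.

Pure Fe2O3 available = 164.92 g × 0.682 = 112.475 g.
M(Fe2O3) = 2(55.85) + 3(16.00) = 159.70 g/mol.
M(Fe) = 55.85 g/mol.
n(Fe2O3) = 112.475 g / 159.70 g/mol = 0.704292 mol.
From the equation the Fe2O3:Fe mole ratio is 1:2, so n(Fe) = 0.704292 × 2/1 = 1.40858 mol.
Mass of Fe = 1.40858 mol × 55.85 g/mol = 78.6694 g.
Actual mass collected = 78.6694 g × 0.690 = 54.2819 g.

54.282 g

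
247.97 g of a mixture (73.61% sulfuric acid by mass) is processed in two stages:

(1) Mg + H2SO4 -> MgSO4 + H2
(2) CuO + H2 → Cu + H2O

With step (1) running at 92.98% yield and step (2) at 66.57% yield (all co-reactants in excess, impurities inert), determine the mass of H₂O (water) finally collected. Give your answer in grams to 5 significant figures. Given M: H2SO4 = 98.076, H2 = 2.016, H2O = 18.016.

Pure H2SO4 = 247.97 × 0.7361 = 182.531 g.
n(H2SO4) = 182.531 / 98.076 = 1.86112 mol.
Step 1 (H2SO4:H2 = 1:1): theoretical n(H2) = 1.86112 mol; at 92.98% yield, n(H2) = 1.73046 mol.
Step 2 (H2:H2O = 1:1): theoretical n(H2O) = 1.73046 mol, so theoretical mass = 1.73046 × 18.016 = 31.1761 g.
At 66.57% yield, actual mass of H2O = 31.1761 × 0.6657 = 20.7539 g.

20.754 g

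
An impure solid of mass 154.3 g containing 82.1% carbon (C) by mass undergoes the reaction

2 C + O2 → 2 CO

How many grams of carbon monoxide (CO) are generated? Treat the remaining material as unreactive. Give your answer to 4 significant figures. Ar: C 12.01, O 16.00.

295.4 g

Mass of pure C = 154.3 g × 0.821 = 126.68 g.
M(C) = 12.01 g/mol.
M(CO) = 12.01 + 16.00 = 28.01 g/mol.
n(C) = 126.68 g / 12.01 g/mol = 10.548 mol.
From the equation the C:CO mole ratio is 2:2, so n(CO) = 10.548 × 2/2 = 10.548 mol.
Mass of CO = 10.548 mol × 28.01 g/mol = 295.45 g.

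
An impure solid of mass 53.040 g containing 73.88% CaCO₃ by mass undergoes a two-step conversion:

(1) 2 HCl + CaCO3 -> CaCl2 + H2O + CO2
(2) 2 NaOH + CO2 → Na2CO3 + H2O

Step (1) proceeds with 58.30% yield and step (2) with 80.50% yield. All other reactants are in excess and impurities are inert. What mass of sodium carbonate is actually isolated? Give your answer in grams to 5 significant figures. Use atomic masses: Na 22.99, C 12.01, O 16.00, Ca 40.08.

Pure CaCO3 = 53.040 × 0.7388 = 39.1860 g.
M(CaCO3) = 40.08 + 12.01 + 3(16.00) = 100.09 g/mol.
M(Na2CO3) = 2(22.99) + 12.01 + 3(16.00) = 105.99 g/mol.
n(CaCO3) = 39.1860 / 100.09 = 0.391507 mol.
Step 1 (CaCO3:CO2 = 1:1): theoretical n(CO2) = 0.391507 mol; at 58.30% yield, n(CO2) = 0.228249 mol.
Step 2 (CO2:Na2CO3 = 1:1): theoretical n(Na2CO3) = 0.228249 mol, so theoretical mass = 0.228249 × 105.99 = 24.1921 g.
At 80.50% yield, actual mass of Na2CO3 = 24.1921 × 0.8050 = 19.4746 g.

19.475 g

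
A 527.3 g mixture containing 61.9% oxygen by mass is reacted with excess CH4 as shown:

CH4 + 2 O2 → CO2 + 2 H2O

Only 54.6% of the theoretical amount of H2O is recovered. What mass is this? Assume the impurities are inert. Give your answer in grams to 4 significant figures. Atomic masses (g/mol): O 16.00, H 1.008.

100.3 g

Pure O2 available = 527.3 g × 0.619 = 326.40 g.
M(O2) = 2(16.00) = 32.00 g/mol.
M(H2O) = 2(1.008) + 16.00 = 18.016 g/mol.
n(O2) = 326.40 g / 32.00 g/mol = 10.200 mol.
From the equation the O2:H2O mole ratio is 2:2, so n(H2O) = 10.200 × 2/2 = 10.200 mol.
Mass of H2O = 10.200 mol × 18.016 g/mol = 183.76 g.
Actual mass collected = 183.76 g × 0.546 = 100.33 g.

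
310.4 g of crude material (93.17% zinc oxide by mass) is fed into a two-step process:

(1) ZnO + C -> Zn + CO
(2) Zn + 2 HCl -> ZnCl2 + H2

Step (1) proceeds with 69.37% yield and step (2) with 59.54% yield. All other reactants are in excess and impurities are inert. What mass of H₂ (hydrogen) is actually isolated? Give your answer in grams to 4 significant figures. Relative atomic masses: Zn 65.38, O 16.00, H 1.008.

2.959 g

Pure ZnO = 310.4 × 0.9317 = 289.20 g.
M(ZnO) = 65.38 + 16.00 = 81.38 g/mol.
M(H2) = 2(1.008) = 2.016 g/mol.
n(ZnO) = 289.20 / 81.38 = 3.5537 mol.
Step 1 (ZnO:Zn = 1:1): theoretical n(Zn) = 3.5537 mol; at 69.37% yield, n(Zn) = 2.4652 mol.
Step 2 (Zn:H2 = 1:1): theoretical n(H2) = 2.4652 mol, so theoretical mass = 2.4652 × 2.016 = 4.9698 g.
At 59.54% yield, actual mass of H2 = 4.9698 × 0.5954 = 2.9590 g.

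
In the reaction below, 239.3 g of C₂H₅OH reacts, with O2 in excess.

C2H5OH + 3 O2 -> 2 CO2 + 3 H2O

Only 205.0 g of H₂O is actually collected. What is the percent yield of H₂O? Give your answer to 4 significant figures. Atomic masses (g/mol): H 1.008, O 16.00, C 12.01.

73.02 %

M(C2H5OH) = 2(12.01) + 6(1.008) + 16.00 = 46.068 g/mol.
M(H2O) = 2(1.008) + 16.00 = 18.016 g/mol.
n(C2H5OH) = 239.30 g / 46.068 g/mol = 5.1945 mol.
From the equation the C2H5OH:H2O mole ratio is 1:3, so n(H2O) = 5.1945 × 3/1 = 15.583 mol.
Mass of H2O = 15.583 mol × 18.016 g/mol = 280.75 g.
This is the theoretical yield. Percent yield = 205.0 g / 280.75 g × 100% = 73.018%.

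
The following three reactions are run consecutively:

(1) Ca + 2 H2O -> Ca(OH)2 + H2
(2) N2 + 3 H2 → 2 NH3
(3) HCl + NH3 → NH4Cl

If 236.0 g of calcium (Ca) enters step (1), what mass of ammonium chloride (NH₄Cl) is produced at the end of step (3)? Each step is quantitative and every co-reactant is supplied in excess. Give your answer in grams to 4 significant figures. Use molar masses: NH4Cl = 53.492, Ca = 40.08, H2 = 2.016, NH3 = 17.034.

210.0 g

n(Ca) = 236.0 / 40.08 = 5.8882 mol.
Reaction (1): Ca→H2 ratio 1:1 ⇒ n(H2) = 5.8882 mol.
Reaction (2): H2→NH3 ratio 3:2 ⇒ n(NH3) = 3.9255 mol.
Reaction (3): NH3→NH4Cl ratio 1:1 ⇒ n(NH4Cl) = 3.9255 mol.
Mass of NH4Cl = 3.9255 × 53.492 = 209.98 g.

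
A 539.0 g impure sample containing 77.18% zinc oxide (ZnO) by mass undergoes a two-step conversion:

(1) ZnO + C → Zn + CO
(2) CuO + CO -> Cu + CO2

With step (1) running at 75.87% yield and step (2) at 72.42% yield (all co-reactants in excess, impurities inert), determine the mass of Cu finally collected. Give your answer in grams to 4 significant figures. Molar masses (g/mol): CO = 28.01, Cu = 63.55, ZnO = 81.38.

178.5 g

Pure ZnO = 539.0 × 0.7718 = 416.00 g.
n(ZnO) = 416.00 / 81.38 = 5.1118 mol.
Step 1 (ZnO:CO = 1:1): theoretical n(CO) = 5.1118 mol; at 75.87% yield, n(CO) = 3.8783 mol.
Step 2 (CO:Cu = 1:1): theoretical n(Cu) = 3.8783 mol, so theoretical mass = 3.8783 × 63.55 = 246.47 g.
At 72.42% yield, actual mass of Cu = 246.47 × 0.7242 = 178.49 g.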